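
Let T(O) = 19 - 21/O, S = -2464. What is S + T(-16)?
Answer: -39099/16 ≈ -2443.7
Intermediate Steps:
S + T(-16) = -2464 + (19 - 21/(-16)) = -2464 + (19 - 21*(-1/16)) = -2464 + (19 + 21/16) = -2464 + 325/16 = -39099/16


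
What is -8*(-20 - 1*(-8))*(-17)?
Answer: -1632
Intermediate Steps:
-8*(-20 - 1*(-8))*(-17) = -8*(-20 + 8)*(-17) = -8*(-12)*(-17) = 96*(-17) = -1632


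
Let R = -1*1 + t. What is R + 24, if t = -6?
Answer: 17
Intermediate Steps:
R = -7 (R = -1*1 - 6 = -1 - 6 = -7)
R + 24 = -7 + 24 = 17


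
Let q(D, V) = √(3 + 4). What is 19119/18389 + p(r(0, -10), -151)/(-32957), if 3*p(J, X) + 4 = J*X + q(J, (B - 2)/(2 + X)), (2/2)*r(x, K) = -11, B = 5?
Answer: 1859844076/1818138819 - √7/98871 ≈ 1.0229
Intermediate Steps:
r(x, K) = -11
q(D, V) = √7
p(J, X) = -4/3 + √7/3 + J*X/3 (p(J, X) = -4/3 + (J*X + √7)/3 = -4/3 + (√7 + J*X)/3 = -4/3 + (√7/3 + J*X/3) = -4/3 + √7/3 + J*X/3)
19119/18389 + p(r(0, -10), -151)/(-32957) = 19119/18389 + (-4/3 + √7/3 + (⅓)*(-11)*(-151))/(-32957) = 19119*(1/18389) + (-4/3 + √7/3 + 1661/3)*(-1/32957) = 19119/18389 + (1657/3 + √7/3)*(-1/32957) = 19119/18389 + (-1657/98871 - √7/98871) = 1859844076/1818138819 - √7/98871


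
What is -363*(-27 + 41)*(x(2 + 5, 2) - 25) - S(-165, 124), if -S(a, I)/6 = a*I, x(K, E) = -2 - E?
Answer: 24618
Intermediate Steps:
S(a, I) = -6*I*a (S(a, I) = -6*a*I = -6*I*a)
-363*(-27 + 41)*(x(2 + 5, 2) - 25) - S(-165, 124) = -363*(-27 + 41)*((-2 - 1*2) - 25) - (-6)*124*(-165) = -5082*((-2 - 2) - 25) - 1*122760 = -5082*(-4 - 25) - 122760 = -5082*(-29) - 122760 = -363*(-406) - 122760 = 147378 - 122760 = 24618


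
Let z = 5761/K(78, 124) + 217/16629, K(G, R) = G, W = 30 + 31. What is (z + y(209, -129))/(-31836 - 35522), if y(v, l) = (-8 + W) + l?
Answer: 920039/29122500732 ≈ 3.1592e-5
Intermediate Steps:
W = 61
y(v, l) = 53 + l (y(v, l) = (-8 + 61) + l = 53 + l)
z = 31938865/432354 (z = 5761/78 + 217/16629 = 31938865/432354 ≈ 73.872)
(z + y(209, -129))/(-31836 - 35522) = (31938865/432354 + (53 - 129))/(-31836 - 35522) = (31938865/432354 - 76)/(-67358) = -920039/432354*(-1/67358) = 920039/29122500732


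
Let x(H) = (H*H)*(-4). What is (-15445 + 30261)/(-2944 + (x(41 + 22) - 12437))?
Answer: -14816/31257 ≈ -0.47401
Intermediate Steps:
x(H) = -4*H² (x(H) = H²*(-4) = -4*H²)
(-15445 + 30261)/(-2944 + (x(41 + 22) - 12437)) = (-15445 + 30261)/(-2944 + (-4*(41 + 22)² - 12437)) = 14816/(-2944 + (-4*63² - 12437)) = 14816/(-2944 + (-4*3969 - 12437)) = 14816/(-2944 + (-15876 - 12437)) = 14816/(-2944 - 28313) = 14816/(-31257) = 14816*(-1/31257) = -14816/31257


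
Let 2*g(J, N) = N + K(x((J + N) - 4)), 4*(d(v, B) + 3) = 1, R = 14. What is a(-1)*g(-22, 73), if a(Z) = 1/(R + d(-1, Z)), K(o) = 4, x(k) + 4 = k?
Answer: 154/45 ≈ 3.4222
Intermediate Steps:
d(v, B) = -11/4 (d(v, B) = -3 + (1/4)*1 = -3 + 1/4 = -11/4)
x(k) = -4 + k
g(J, N) = 2 + N/2 (g(J, N) = (N + 4)/2 = (4 + N)/2 = 2 + N/2)
a(Z) = 4/45 (a(Z) = 1/(14 - 11/4) = 1/(45/4) = 4/45)
a(-1)*g(-22, 73) = 4*(2 + (1/2)*73)/45 = 4*(2 + 73/2)/45 = (4/45)*(77/2) = 154/45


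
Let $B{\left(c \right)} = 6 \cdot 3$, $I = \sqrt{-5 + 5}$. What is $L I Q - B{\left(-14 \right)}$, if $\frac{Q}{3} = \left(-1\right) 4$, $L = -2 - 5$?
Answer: $-18$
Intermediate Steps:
$I = 0$ ($I = \sqrt{0} = 0$)
$L = -7$ ($L = -2 - 5 = -7$)
$Q = -12$ ($Q = 3 \left(\left(-1\right) 4\right) = 3 \left(-4\right) = -12$)
$B{\left(c \right)} = 18$
$L I Q - B{\left(-14 \right)} = \left(-7\right) 0 \left(-12\right) - 18 = 0 \left(-12\right) - 18 = 0 - 18 = -18$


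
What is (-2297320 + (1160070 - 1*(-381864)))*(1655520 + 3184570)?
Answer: -3656136224740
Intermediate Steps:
(-2297320 + (1160070 - 1*(-381864)))*(1655520 + 3184570) = (-2297320 + (1160070 + 381864))*4840090 = (-2297320 + 1541934)*4840090 = -755386*4840090 = -3656136224740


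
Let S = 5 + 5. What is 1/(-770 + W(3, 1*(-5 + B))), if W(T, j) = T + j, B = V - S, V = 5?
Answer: -1/777 ≈ -0.0012870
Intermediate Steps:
S = 10
B = -5 (B = 5 - 1*10 = 5 - 10 = -5)
1/(-770 + W(3, 1*(-5 + B))) = 1/(-770 + (3 + 1*(-5 - 5))) = 1/(-770 + (3 + 1*(-10))) = 1/(-770 + (3 - 10)) = 1/(-770 - 7) = 1/(-777) = -1/777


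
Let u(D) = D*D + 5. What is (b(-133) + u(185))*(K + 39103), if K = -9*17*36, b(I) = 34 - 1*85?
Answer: 1148243505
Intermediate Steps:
b(I) = -51 (b(I) = 34 - 85 = -51)
u(D) = 5 + D² (u(D) = D² + 5 = 5 + D²)
K = -5508 (K = -153*36 = -5508)
(b(-133) + u(185))*(K + 39103) = (-51 + (5 + 185²))*(-5508 + 39103) = (-51 + (5 + 34225))*33595 = (-51 + 34230)*33595 = 34179*33595 = 1148243505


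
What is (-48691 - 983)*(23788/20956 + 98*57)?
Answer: -1454007703674/5239 ≈ -2.7754e+8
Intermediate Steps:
(-48691 - 983)*(23788/20956 + 98*57) = -49674*(23788*(1/20956) + 5586) = -49674*(5947/5239 + 5586) = -49674*29271001/5239 = -1454007703674/5239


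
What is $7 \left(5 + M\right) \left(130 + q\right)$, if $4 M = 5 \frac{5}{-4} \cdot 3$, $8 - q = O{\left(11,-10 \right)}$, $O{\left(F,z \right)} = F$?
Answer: $\frac{4445}{16} \approx 277.81$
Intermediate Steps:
$q = -3$ ($q = 8 - 11 = -3$)
$M = - \frac{75}{16}$ ($M = \frac{5 \frac{5}{-4} \cdot 3}{4} = \frac{5 \cdot 5 \left(- \frac{1}{4}\right) 3}{4} = \frac{5 \left(- \frac{5}{4}\right) 3}{4} = \frac{\left(- \frac{25}{4}\right) 3}{4} = \frac{1}{4} \left(- \frac{75}{4}\right) = - \frac{75}{16} \approx -4.6875$)
$7 \left(5 + M\right) \left(130 + q\right) = 7 \left(5 - \frac{75}{16}\right) \left(130 - 3\right) = 7 \cdot \frac{5}{16} \cdot 127 = \frac{35}{16} \cdot 127 = \frac{4445}{16}$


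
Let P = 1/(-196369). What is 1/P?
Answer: -196369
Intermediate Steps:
P = -1/196369 ≈ -5.0925e-6
1/P = 1/(-1/196369) = -196369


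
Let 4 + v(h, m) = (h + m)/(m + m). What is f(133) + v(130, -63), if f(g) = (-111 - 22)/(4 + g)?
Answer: -94985/17262 ≈ -5.5025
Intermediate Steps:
f(g) = -133/(4 + g)
v(h, m) = -4 + (h + m)/(2*m) (v(h, m) = -4 + (h + m)/(m + m) = -4 + (h + m)/((2*m)) = -4 + (h + m)*(1/(2*m)) = -4 + (h + m)/(2*m))
f(133) + v(130, -63) = -133/(4 + 133) + (½)*(130 - 7*(-63))/(-63) = -133/137 + (½)*(-1/63)*(130 + 441) = -133*1/137 + (½)*(-1/63)*571 = -133/137 - 571/126 = -94985/17262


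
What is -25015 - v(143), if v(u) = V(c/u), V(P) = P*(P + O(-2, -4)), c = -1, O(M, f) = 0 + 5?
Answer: -511531021/20449 ≈ -25015.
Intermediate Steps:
O(M, f) = 5
V(P) = P*(5 + P) (V(P) = P*(P + 5) = P*(5 + P))
v(u) = -(5 - 1/u)/u (v(u) = (-1/u)*(5 - 1/u) = -(5 - 1/u)/u)
-25015 - v(143) = -25015 - (1 - 5*143)/143² = -25015 - (1 - 715)/20449 = -25015 - (-714)/20449 = -25015 - 1*(-714/20449) = -25015 + 714/20449 = -511531021/20449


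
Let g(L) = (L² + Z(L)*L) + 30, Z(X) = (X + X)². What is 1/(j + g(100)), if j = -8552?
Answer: 1/4001478 ≈ 2.4991e-7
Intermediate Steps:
Z(X) = 4*X² (Z(X) = (2*X)² = 4*X²)
g(L) = 30 + L² + 4*L³ (g(L) = (L² + (4*L²)*L) + 30 = (L² + 4*L³) + 30 = 30 + L² + 4*L³)
1/(j + g(100)) = 1/(-8552 + (30 + 100² + 4*100³)) = 1/(-8552 + (30 + 10000 + 4*1000000)) = 1/(-8552 + (30 + 10000 + 4000000)) = 1/(-8552 + 4010030) = 1/4001478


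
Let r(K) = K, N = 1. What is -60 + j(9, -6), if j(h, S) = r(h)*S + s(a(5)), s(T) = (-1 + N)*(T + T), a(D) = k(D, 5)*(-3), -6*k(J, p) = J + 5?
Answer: -114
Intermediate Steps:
k(J, p) = -5/6 - J/6 (k(J, p) = -(J + 5)/6 = -(5 + J)/6 = -5/6 - J/6)
a(D) = 5/2 + D/2 (a(D) = (-5/6 - D/6)*(-3) = 5/2 + D/2)
s(T) = 0 (s(T) = (-1 + 1)*(T + T) = 0*(2*T) = 0)
j(h, S) = S*h (j(h, S) = h*S + 0 = S*h + 0 = S*h)
-60 + j(9, -6) = -60 - 6*9 = -60 - 54 = -114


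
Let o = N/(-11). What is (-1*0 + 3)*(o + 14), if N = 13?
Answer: 423/11 ≈ 38.455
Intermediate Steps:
o = -13/11 (o = 13/(-11) = 13*(-1/11) = -13/11 ≈ -1.1818)
(-1*0 + 3)*(o + 14) = (-1*0 + 3)*(-13/11 + 14) = (0 + 3)*(141/11) = 3*(141/11) = 423/11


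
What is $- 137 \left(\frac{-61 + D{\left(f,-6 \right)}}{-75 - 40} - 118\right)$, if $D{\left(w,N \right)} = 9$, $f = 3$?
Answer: $\frac{1851966}{115} \approx 16104.0$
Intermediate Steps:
$- 137 \left(\frac{-61 + D{\left(f,-6 \right)}}{-75 - 40} - 118\right) = - 137 \left(\frac{-61 + 9}{-75 - 40} - 118\right) = - 137 \left(- \frac{52}{-115} - 118\right) = - 137 \left(\left(-52\right) \left(- \frac{1}{115}\right) - 118\right) = - 137 \left(\frac{52}{115} - 118\right) = \left(-137\right) \left(- \frac{13518}{115}\right) = \frac{1851966}{115}$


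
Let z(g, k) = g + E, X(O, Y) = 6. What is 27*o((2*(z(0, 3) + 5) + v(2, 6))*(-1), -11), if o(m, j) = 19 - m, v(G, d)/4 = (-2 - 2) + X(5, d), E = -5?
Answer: 729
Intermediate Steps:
v(G, d) = 8 (v(G, d) = 4*((-2 - 2) + 6) = 4*(-4 + 6) = 4*2 = 8)
z(g, k) = -5 + g (z(g, k) = g - 5 = -5 + g)
27*o((2*(z(0, 3) + 5) + v(2, 6))*(-1), -11) = 27*(19 - (2*((-5 + 0) + 5) + 8)*(-1)) = 27*(19 - (2*(-5 + 5) + 8)*(-1)) = 27*(19 - (2*0 + 8)*(-1)) = 27*(19 - (0 + 8)*(-1)) = 27*(19 - 8*(-1)) = 27*(19 - 1*(-8)) = 27*(19 + 8) = 27*27 = 729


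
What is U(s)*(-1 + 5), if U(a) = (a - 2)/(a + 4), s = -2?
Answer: -8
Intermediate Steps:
U(a) = (-2 + a)/(4 + a)
U(s)*(-1 + 5) = ((-2 - 2)/(4 - 2))*(-1 + 5) = (-4/2)*4 = ((1/2)*(-4))*4 = -2*4 = -8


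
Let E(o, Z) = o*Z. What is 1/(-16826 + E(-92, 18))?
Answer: -1/18482 ≈ -5.4107e-5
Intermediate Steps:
E(o, Z) = Z*o
1/(-16826 + E(-92, 18)) = 1/(-16826 + 18*(-92)) = 1/(-16826 - 1656) = 1/(-18482) = -1/18482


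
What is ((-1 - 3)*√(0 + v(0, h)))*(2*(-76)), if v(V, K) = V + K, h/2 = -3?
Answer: 608*I*√6 ≈ 1489.3*I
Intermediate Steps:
h = -6 (h = 2*(-3) = -6)
v(V, K) = K + V
((-1 - 3)*√(0 + v(0, h)))*(2*(-76)) = ((-1 - 3)*√(0 + (-6 + 0)))*(2*(-76)) = -4*√(0 - 6)*(-152) = -4*I*√6*(-152) = 608*I*√6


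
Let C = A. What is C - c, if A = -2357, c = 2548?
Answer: -4905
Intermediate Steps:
C = -2357
C - c = -2357 - 1*2548 = -2357 - 2548 = -4905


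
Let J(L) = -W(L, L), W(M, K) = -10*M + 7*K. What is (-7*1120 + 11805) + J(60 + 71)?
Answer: 4358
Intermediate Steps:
J(L) = 3*L (J(L) = -(-10*L + 7*L) = -(-3)*L = 3*L)
(-7*1120 + 11805) + J(60 + 71) = (-7*1120 + 11805) + 3*(60 + 71) = (-7840 + 11805) + 3*131 = 3965 + 393 = 4358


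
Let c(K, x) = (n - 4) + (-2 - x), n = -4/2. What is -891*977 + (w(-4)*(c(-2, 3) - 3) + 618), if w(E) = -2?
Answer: -869861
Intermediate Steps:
n = -2 (n = -4*½ = -2)
c(K, x) = -8 - x (c(K, x) = (-2 - 4) + (-2 - x) = -6 + (-2 - x) = -8 - x)
-891*977 + (w(-4)*(c(-2, 3) - 3) + 618) = -891*977 + (-2*((-8 - 1*3) - 3) + 618) = -870507 + (-2*((-8 - 3) - 3) + 618) = -870507 + (-2*(-11 - 3) + 618) = -870507 + (-2*(-14) + 618) = -870507 + (28 + 618) = -870507 + 646 = -869861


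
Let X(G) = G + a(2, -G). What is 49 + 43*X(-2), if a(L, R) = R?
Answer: 49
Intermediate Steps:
X(G) = 0 (X(G) = G - G = 0)
49 + 43*X(-2) = 49 + 43*0 = 49 + 0 = 49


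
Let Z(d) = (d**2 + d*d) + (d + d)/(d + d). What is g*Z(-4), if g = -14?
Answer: -462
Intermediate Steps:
Z(d) = 1 + 2*d**2 (Z(d) = (d**2 + d**2) + (2*d)/((2*d)) = 2*d**2 + (2*d)*(1/(2*d)) = 2*d**2 + 1 = 1 + 2*d**2)
g*Z(-4) = -14*(1 + 2*(-4)**2) = -14*(1 + 2*16) = -14*(1 + 32) = -14*33 = -462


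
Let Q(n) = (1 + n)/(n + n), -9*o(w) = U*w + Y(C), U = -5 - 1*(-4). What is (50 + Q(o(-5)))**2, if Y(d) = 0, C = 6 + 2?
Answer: 61504/25 ≈ 2460.2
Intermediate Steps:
C = 8
U = -1 (U = -5 + 4 = -1)
o(w) = w/9 (o(w) = -(-w + 0)/9 = -(-1)*w/9 = w/9)
Q(n) = (1 + n)/(2*n) (Q(n) = (1 + n)/((2*n)) = (1 + n)*(1/(2*n)) = (1 + n)/(2*n))
(50 + Q(o(-5)))**2 = (50 + (1 + (1/9)*(-5))/(2*(((1/9)*(-5)))))**2 = (50 + (1 - 5/9)/(2*(-5/9)))**2 = (50 + (1/2)*(-9/5)*(4/9))**2 = (50 - 2/5)**2 = (248/5)**2 = 61504/25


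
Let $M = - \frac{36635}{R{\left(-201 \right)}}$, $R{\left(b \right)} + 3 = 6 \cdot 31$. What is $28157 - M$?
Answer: $\frac{5189366}{183} \approx 28357.0$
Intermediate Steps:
$R{\left(b \right)} = 183$ ($R{\left(b \right)} = -3 + 6 \cdot 31 = -3 + 186 = 183$)
$M = - \frac{36635}{183} \approx -200.19$
$28157 - M = 28157 - - \frac{36635}{183} = 28157 + \frac{36635}{183} = \frac{5189366}{183}$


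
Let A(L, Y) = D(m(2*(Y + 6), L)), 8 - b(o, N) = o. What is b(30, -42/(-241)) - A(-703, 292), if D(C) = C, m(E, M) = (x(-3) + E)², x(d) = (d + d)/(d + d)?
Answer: -356431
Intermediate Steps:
x(d) = 1 (x(d) = (2*d)/((2*d)) = (2*d)*(1/(2*d)) = 1)
m(E, M) = (1 + E)²
b(o, N) = 8 - o
A(L, Y) = (13 + 2*Y)² (A(L, Y) = (1 + 2*(Y + 6))² = (1 + 2*(6 + Y))² = (1 + (12 + 2*Y))² = (13 + 2*Y)²)
b(30, -42/(-241)) - A(-703, 292) = (8 - 1*30) - (13 + 2*292)² = (8 - 30) - (13 + 584)² = -22 - 1*597² = -22 - 1*356409 = -22 - 356409 = -356431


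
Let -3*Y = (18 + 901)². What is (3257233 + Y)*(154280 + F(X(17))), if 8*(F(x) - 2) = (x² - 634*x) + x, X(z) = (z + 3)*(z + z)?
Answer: 470986873742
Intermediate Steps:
Y = -844561/3 (Y = -(18 + 901)²/3 = -⅓*919² = -⅓*844561 = -844561/3 ≈ -2.8152e+5)
X(z) = 2*z*(3 + z) (X(z) = (3 + z)*(2*z) = 2*z*(3 + z))
F(x) = 2 - 633*x/8 + x²/8 (F(x) = 2 + ((x² - 634*x) + x)/8 = 2 + (x² - 633*x)/8 = 2 + (-633*x/8 + x²/8) = 2 - 633*x/8 + x²/8)
(3257233 + Y)*(154280 + F(X(17))) = (3257233 - 844561/3)*(154280 + (2 - 633*17*(3 + 17)/4 + (2*17*(3 + 17))²/8)) = 8927138*(154280 + (2 - 633*17*20/4 + (2*17*20)²/8))/3 = 8927138*(154280 + (2 - 633/8*680 + (⅛)*680²))/3 = 8927138*(154280 + (2 - 53805 + (⅛)*462400))/3 = 8927138*(154280 + (2 - 53805 + 57800))/3 = 8927138*(154280 + 3997)/3 = (8927138/3)*158277 = 470986873742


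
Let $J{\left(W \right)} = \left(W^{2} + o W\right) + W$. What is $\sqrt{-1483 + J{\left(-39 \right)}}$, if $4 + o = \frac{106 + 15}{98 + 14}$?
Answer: $\frac{\sqrt{88487}}{28} \approx 10.624$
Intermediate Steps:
$o = - \frac{327}{112}$ ($o = -4 + \frac{106 + 15}{98 + 14} = -4 + \frac{121}{112} = - \frac{327}{112} \approx -2.9196$)
$J{\left(W \right)} = W^{2} - \frac{215 W}{112}$ ($J{\left(W \right)} = \left(W^{2} - \frac{327 W}{112}\right) + W = W^{2} - \frac{215 W}{112}$)
$\sqrt{-1483 + J{\left(-39 \right)}} = \sqrt{-1483 + \frac{1}{112} \left(-39\right) \left(-215 + 112 \left(-39\right)\right)} = \sqrt{-1483 + \frac{1}{112} \left(-39\right) \left(-215 - 4368\right)} = \sqrt{-1483 + \frac{1}{112} \left(-39\right) \left(-4583\right)} = \sqrt{-1483 + \frac{178737}{112}} = \sqrt{\frac{12641}{112}} = \frac{\sqrt{88487}}{28}$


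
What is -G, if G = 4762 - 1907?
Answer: -2855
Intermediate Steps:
G = 2855
-G = -1*2855 = -2855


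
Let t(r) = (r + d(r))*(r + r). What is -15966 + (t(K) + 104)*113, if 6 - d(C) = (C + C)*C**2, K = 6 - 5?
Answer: -3084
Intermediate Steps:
K = 1
d(C) = 6 - 2*C**3 (d(C) = 6 - (C + C)*C**2 = 6 - 2*C*C**2 = 6 - 2*C**3)
t(r) = 2*r*(6 + r - 2*r**3) (t(r) = (r + (6 - 2*r**3))*(r + r) = (6 + r - 2*r**3)*(2*r) = 2*r*(6 + r - 2*r**3))
-15966 + (t(K) + 104)*113 = -15966 + (2*1*(6 + 1 - 2*1**3) + 104)*113 = -15966 + (2*1*(6 + 1 - 2*1) + 104)*113 = -15966 + (2*1*(6 + 1 - 2) + 104)*113 = -15966 + (2*1*5 + 104)*113 = -15966 + (10 + 104)*113 = -15966 + 114*113 = -15966 + 12882 = -3084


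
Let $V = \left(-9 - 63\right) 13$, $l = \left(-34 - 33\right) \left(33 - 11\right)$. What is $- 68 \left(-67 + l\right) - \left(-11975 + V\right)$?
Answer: $117699$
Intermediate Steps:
$l = -1474$ ($l = \left(-67\right) 22 = -1474$)
$V = -936$ ($V = \left(-72\right) 13 = -936$)
$- 68 \left(-67 + l\right) - \left(-11975 + V\right) = - 68 \left(-67 - 1474\right) - \left(-11975 - 936\right) = \left(-68\right) \left(-1541\right) - -12911 = 104788 + 12911 = 117699$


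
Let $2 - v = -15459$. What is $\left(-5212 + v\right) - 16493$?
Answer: $-6244$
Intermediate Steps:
$v = 15461$ ($v = 2 - -15459 = 2 + 15459 = 15461$)
$\left(-5212 + v\right) - 16493 = \left(-5212 + 15461\right) - 16493 = 10249 - 16493 = -6244$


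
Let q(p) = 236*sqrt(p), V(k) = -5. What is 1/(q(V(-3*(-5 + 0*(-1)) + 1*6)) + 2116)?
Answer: 529/1188984 - 59*I*sqrt(5)/1188984 ≈ 0.00044492 - 0.00011096*I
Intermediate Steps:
1/(q(V(-3*(-5 + 0*(-1)) + 1*6)) + 2116) = 1/(236*sqrt(-5) + 2116) = 1/(236*(I*sqrt(5)) + 2116) = 1/(236*I*sqrt(5) + 2116) = 1/(2116 + 236*I*sqrt(5))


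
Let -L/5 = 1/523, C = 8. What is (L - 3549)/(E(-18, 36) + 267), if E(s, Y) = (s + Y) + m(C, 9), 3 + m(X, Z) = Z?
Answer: -1856132/152193 ≈ -12.196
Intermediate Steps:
m(X, Z) = -3 + Z
L = -5/523 ≈ -0.0095602
E(s, Y) = 6 + Y + s (E(s, Y) = (s + Y) + (-3 + 9) = (Y + s) + 6 = 6 + Y + s)
(L - 3549)/(E(-18, 36) + 267) = (-5/523 - 3549)/((6 + 36 - 18) + 267) = -1856132/(523*(24 + 267)) = -1856132/523/291 = -1856132/523*1/291 = -1856132/152193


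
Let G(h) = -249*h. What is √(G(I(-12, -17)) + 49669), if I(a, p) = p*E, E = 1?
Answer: √53902 ≈ 232.17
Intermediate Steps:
I(a, p) = p (I(a, p) = p*1 = p)
√(G(I(-12, -17)) + 49669) = √(-249*(-17) + 49669) = √(4233 + 49669) = √53902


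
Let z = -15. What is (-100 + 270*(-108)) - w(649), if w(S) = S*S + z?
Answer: -450446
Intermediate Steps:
w(S) = -15 + S² (w(S) = S*S - 15 = S² - 15 = -15 + S²)
(-100 + 270*(-108)) - w(649) = (-100 + 270*(-108)) - (-15 + 649²) = (-100 - 29160) - (-15 + 421201) = -29260 - 1*421186 = -29260 - 421186 = -450446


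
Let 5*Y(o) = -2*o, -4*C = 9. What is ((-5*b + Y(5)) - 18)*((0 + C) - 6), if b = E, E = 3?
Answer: 1155/4 ≈ 288.75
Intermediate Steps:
C = -9/4 (C = -¼*9 = -9/4 ≈ -2.2500)
Y(o) = -2*o/5 (Y(o) = (-2*o)/5 = -2*o/5)
b = 3
((-5*b + Y(5)) - 18)*((0 + C) - 6) = ((-5*3 - ⅖*5) - 18)*((0 - 9/4) - 6) = ((-15 - 2) - 18)*(-9/4 - 6) = (-17 - 18)*(-33/4) = -35*(-33/4) = 1155/4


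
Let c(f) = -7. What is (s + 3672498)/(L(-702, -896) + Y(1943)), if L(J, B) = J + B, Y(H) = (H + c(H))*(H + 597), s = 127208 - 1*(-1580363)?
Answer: 5380069/4915842 ≈ 1.0944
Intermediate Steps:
s = 1707571 (s = 127208 + 1580363 = 1707571)
Y(H) = (-7 + H)*(597 + H) (Y(H) = (H - 7)*(H + 597) = (-7 + H)*(597 + H))
L(J, B) = B + J
(s + 3672498)/(L(-702, -896) + Y(1943)) = (1707571 + 3672498)/((-896 - 702) + (-4179 + 1943² + 590*1943)) = 5380069/(-1598 + (-4179 + 3775249 + 1146370)) = 5380069/(-1598 + 4917440) = 5380069/4915842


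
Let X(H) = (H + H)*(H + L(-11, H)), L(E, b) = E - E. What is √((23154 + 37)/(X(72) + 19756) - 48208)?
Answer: I*√10936477540131/15062 ≈ 219.56*I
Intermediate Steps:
L(E, b) = 0
X(H) = 2*H² (X(H) = (H + H)*(H + 0) = (2*H)*H = 2*H²)
√((23154 + 37)/(X(72) + 19756) - 48208) = √((23154 + 37)/(2*72² + 19756) - 48208) = √(23191/(2*5184 + 19756) - 48208) = √(23191/(10368 + 19756) - 48208) = √(23191/30124 - 48208) = √(-1452194601/30124) = I*√10936477540131/15062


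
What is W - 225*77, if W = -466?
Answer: -17791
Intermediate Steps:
W - 225*77 = -466 - 225*77 = -466 - 17325 = -17791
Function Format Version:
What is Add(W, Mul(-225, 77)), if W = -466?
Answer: -17791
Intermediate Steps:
Add(W, Mul(-225, 77)) = Add(-466, Mul(-225, 77)) = Add(-466, -17325) = -17791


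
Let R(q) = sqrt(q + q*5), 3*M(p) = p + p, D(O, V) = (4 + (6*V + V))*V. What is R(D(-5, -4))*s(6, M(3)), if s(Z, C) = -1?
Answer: -24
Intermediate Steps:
D(O, V) = V*(4 + 7*V) (D(O, V) = (4 + 7*V)*V = V*(4 + 7*V))
M(p) = 2*p/3 (M(p) = (p + p)/3 = (2*p)/3 = 2*p/3)
R(q) = sqrt(6)*sqrt(q) (R(q) = sqrt(q + 5*q) = sqrt(6*q) = sqrt(6)*sqrt(q))
R(D(-5, -4))*s(6, M(3)) = (sqrt(6)*sqrt(-4*(4 + 7*(-4))))*(-1) = (sqrt(6)*sqrt(-4*(4 - 28)))*(-1) = (sqrt(6)*sqrt(-4*(-24)))*(-1) = (sqrt(6)*sqrt(96))*(-1) = (sqrt(6)*(4*sqrt(6)))*(-1) = 24*(-1) = -24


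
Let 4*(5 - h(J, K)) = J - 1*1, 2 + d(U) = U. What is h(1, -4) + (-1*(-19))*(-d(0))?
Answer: 43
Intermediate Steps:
d(U) = -2 + U
h(J, K) = 21/4 - J/4 (h(J, K) = 5 - (J - 1*1)/4 = 5 - (J - 1)/4 = 5 - (-1 + J)/4 = 5 + (¼ - J/4) = 21/4 - J/4)
h(1, -4) + (-1*(-19))*(-d(0)) = (21/4 - ¼*1) + (-1*(-19))*(-(-2 + 0)) = (21/4 - ¼) + 19*(-1*(-2)) = 5 + 19*2 = 5 + 38 = 43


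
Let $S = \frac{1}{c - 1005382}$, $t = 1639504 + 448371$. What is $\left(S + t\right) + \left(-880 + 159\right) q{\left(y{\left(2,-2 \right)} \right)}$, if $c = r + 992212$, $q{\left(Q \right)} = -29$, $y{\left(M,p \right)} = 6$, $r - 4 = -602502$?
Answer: $\frac{1298310827711}{615668} \approx 2.1088 \cdot 10^{6}$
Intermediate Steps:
$r = -602498$ ($r = 4 - 602502 = -602498$)
$c = 389714$ ($c = -602498 + 992212 = 389714$)
$t = 2087875$
$S = - \frac{1}{615668}$ ($S = \frac{1}{389714 - 1005382} = \frac{1}{-615668} = - \frac{1}{615668} \approx -1.6243 \cdot 10^{-6}$)
$\left(S + t\right) + \left(-880 + 159\right) q{\left(y{\left(2,-2 \right)} \right)} = \left(- \frac{1}{615668} + 2087875\right) + \left(-880 + 159\right) \left(-29\right) = \frac{1285437825499}{615668} - -20909 = \frac{1285437825499}{615668} + 20909 = \frac{1298310827711}{615668}$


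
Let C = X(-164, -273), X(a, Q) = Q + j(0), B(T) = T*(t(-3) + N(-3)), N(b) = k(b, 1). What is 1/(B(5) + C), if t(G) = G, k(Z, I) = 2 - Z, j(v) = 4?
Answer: -1/259 ≈ -0.0038610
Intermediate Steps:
N(b) = 2 - b
B(T) = 2*T (B(T) = T*(-3 + (2 - 1*(-3))) = T*(-3 + (2 + 3)) = T*(-3 + 5) = T*2 = 2*T)
X(a, Q) = 4 + Q (X(a, Q) = Q + 4 = 4 + Q)
C = -269 (C = 4 - 273 = -269)
1/(B(5) + C) = 1/(2*5 - 269) = 1/(10 - 269) = 1/(-259) = -1/259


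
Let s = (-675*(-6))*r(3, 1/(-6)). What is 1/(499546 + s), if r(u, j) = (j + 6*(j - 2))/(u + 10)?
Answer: 13/6440773 ≈ 2.0184e-6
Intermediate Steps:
r(u, j) = (-12 + 7*j)/(10 + u) (r(u, j) = (j + 6*(-2 + j))/(10 + u) = (j + (-12 + 6*j))/(10 + u) = (-12 + 7*j)/(10 + u))
s = -53325/13 (s = (-675*(-6))*((-12 + 7/(-6))/(10 + 3)) = (-75*(-54))*((-12 + 7*(-1/6))/13) = 4050*((-12 - 7/6)/13) = 4050*((1/13)*(-79/6)) = 4050*(-79/78) = -53325/13 ≈ -4101.9)
1/(499546 + s) = 1/(499546 - 53325/13) = 1/(6440773/13) = 13/6440773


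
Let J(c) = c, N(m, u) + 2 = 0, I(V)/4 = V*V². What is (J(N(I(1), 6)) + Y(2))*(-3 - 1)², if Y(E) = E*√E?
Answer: -32 + 32*√2 ≈ 13.255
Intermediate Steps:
I(V) = 4*V³ (I(V) = 4*(V*V²) = 4*V³)
N(m, u) = -2 (N(m, u) = -2 + 0 = -2)
Y(E) = E^(3/2)
(J(N(I(1), 6)) + Y(2))*(-3 - 1)² = (-2 + 2^(3/2))*(-3 - 1)² = (-2 + 2*√2)*(-4)² = (-2 + 2*√2)*16 = -32 + 32*√2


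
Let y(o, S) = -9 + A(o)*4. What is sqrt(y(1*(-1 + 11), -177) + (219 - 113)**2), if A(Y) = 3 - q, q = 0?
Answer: sqrt(11239) ≈ 106.01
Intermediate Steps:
A(Y) = 3 (A(Y) = 3 - 1*0 = 3 + 0 = 3)
y(o, S) = 3 (y(o, S) = -9 + 3*4 = -9 + 12 = 3)
sqrt(y(1*(-1 + 11), -177) + (219 - 113)**2) = sqrt(3 + (219 - 113)**2) = sqrt(3 + 106**2) = sqrt(3 + 11236) = sqrt(11239)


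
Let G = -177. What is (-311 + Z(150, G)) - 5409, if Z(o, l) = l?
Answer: -5897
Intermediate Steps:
(-311 + Z(150, G)) - 5409 = (-311 - 177) - 5409 = -488 - 5409 = -5897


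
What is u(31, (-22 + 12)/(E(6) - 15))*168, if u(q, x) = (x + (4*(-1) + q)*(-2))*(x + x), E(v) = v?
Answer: -533120/27 ≈ -19745.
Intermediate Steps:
u(q, x) = 2*x*(8 + x - 2*q) (u(q, x) = (x + (-4 + q)*(-2))*(2*x) = (x + (8 - 2*q))*(2*x) = (8 + x - 2*q)*(2*x) = 2*x*(8 + x - 2*q))
u(31, (-22 + 12)/(E(6) - 15))*168 = (2*((-22 + 12)/(6 - 15))*(8 + (-22 + 12)/(6 - 15) - 2*31))*168 = (2*(-10/(-9))*(8 - 10/(-9) - 62))*168 = (2*(-10*(-1/9))*(8 - 10*(-1/9) - 62))*168 = (2*(10/9)*(8 + 10/9 - 62))*168 = (2*(10/9)*(-476/9))*168 = -9520/81*168 = -533120/27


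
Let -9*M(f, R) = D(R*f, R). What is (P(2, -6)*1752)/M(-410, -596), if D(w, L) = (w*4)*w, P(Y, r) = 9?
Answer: -17739/29855904800 ≈ -5.9415e-7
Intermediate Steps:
D(w, L) = 4*w**2 (D(w, L) = (4*w)*w = 4*w**2)
M(f, R) = -4*R**2*f**2/9 (M(f, R) = -4*(R*f)**2/9 = -4*R**2*f**2/9)
(P(2, -6)*1752)/M(-410, -596) = (9*1752)/((-4/9*(-596)**2*(-410)**2)) = 15768/((-4/9*355216*168100)) = 15768/(-238847238400/9) = 15768*(-9/238847238400) = -17739/29855904800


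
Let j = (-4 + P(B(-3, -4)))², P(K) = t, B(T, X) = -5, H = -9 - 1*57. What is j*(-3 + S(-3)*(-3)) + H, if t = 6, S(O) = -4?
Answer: -30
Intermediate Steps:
H = -66 (H = -9 - 57 = -66)
P(K) = 6
j = 4 (j = (-4 + 6)² = 2² = 4)
j*(-3 + S(-3)*(-3)) + H = 4*(-3 - 4*(-3)) - 66 = 4*(-3 + 12) - 66 = 4*9 - 66 = 36 - 66 = -30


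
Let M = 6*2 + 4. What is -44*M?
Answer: -704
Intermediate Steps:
M = 16 (M = 12 + 4 = 16)
-44*M = -44*16 = -704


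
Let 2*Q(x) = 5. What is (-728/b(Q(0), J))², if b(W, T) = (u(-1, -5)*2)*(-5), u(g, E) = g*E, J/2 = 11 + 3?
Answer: 132496/625 ≈ 211.99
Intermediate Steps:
Q(x) = 5/2 (Q(x) = (½)*5 = 5/2)
J = 28 (J = 2*(11 + 3) = 2*14 = 28)
u(g, E) = E*g
b(W, T) = -50 (b(W, T) = (-5*(-1)*2)*(-5) = (5*2)*(-5) = 10*(-5) = -50)
(-728/b(Q(0), J))² = (-728/(-50))² = (-728*(-1/50))² = (364/25)² = 132496/625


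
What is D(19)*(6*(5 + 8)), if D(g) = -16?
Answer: -1248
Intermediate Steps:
D(19)*(6*(5 + 8)) = -96*(5 + 8) = -96*13 = -16*78 = -1248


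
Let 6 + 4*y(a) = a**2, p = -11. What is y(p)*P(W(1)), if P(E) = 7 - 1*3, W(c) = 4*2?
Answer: 115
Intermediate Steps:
W(c) = 8
P(E) = 4 (P(E) = 7 - 3 = 4)
y(a) = -3/2 + a**2/4
y(p)*P(W(1)) = (-3/2 + (1/4)*(-11)**2)*4 = (-3/2 + (1/4)*121)*4 = (-3/2 + 121/4)*4 = (115/4)*4 = 115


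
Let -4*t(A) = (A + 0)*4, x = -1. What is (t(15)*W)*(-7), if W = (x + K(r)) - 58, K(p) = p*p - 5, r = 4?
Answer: -5040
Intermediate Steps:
t(A) = -A (t(A) = -(A + 0)*4/4 = -A*4/4 = -A)
K(p) = -5 + p**2 (K(p) = p**2 - 5 = -5 + p**2)
W = -48 (W = (-1 + (-5 + 4**2)) - 58 = (-1 + (-5 + 16)) - 58 = (-1 + 11) - 58 = 10 - 58 = -48)
(t(15)*W)*(-7) = (-1*15*(-48))*(-7) = -15*(-48)*(-7) = 720*(-7) = -5040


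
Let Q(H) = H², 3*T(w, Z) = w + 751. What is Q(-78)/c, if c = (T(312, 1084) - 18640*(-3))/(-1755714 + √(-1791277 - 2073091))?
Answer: -32045291928/168823 + 73008*I*√241523/168823 ≈ -1.8982e+5 + 212.53*I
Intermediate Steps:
T(w, Z) = 751/3 + w/3 (T(w, Z) = (w + 751)/3 = (751 + w)/3 = 751/3 + w/3)
c = 168823/(3*(-1755714 + 4*I*√241523)) (c = ((751/3 + (⅓)*312) - 18640*(-3))/(-1755714 + √(-1791277 - 2073091)) = ((751/3 + 104) + 55920)/(-1755714 + √(-3864368)) = (1063/3 + 55920)/(-1755714 + 4*I*√241523) = 168823/(3*(-1755714 + 4*I*√241523)) ≈ -0.032052 - 3.5887e-5*I)
Q(-78)/c = (-78)²/(-49400817437/1541267757082 - 168823*I*√241523/2311901635623) = 6084/(-49400817437/1541267757082 - 168823*I*√241523/2311901635623)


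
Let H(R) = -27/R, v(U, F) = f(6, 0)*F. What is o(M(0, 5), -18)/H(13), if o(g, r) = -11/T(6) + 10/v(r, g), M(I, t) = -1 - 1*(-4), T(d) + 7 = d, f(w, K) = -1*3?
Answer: -1157/243 ≈ -4.7613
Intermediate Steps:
f(w, K) = -3
T(d) = -7 + d
v(U, F) = -3*F
M(I, t) = 3 (M(I, t) = -1 + 4 = 3)
o(g, r) = 11 - 10/(3*g) (o(g, r) = -11/(-7 + 6) + 10/((-3*g)) = -11/(-1) + 10*(-1/(3*g)) = -11*(-1) - 10/(3*g) = 11 - 10/(3*g))
o(M(0, 5), -18)/H(13) = (11 - 10/3/3)/((-27/13)) = (11 - 10/3*⅓)/((-27*1/13)) = (11 - 10/9)/(-27/13) = (89/9)*(-13/27) = -1157/243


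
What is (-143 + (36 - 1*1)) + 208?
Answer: 100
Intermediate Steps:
(-143 + (36 - 1*1)) + 208 = (-143 + (36 - 1)) + 208 = (-143 + 35) + 208 = -108 + 208 = 100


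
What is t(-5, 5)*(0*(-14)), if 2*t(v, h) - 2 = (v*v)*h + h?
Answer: 0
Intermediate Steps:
t(v, h) = 1 + h/2 + h*v**2/2 (t(v, h) = 1 + ((v*v)*h + h)/2 = 1 + (v**2*h + h)/2 = 1 + (h*v**2 + h)/2 = 1 + (h + h*v**2)/2 = 1 + (h/2 + h*v**2/2) = 1 + h/2 + h*v**2/2)
t(-5, 5)*(0*(-14)) = (1 + (1/2)*5 + (1/2)*5*(-5)**2)*(0*(-14)) = (1 + 5/2 + (1/2)*5*25)*0 = (1 + 5/2 + 125/2)*0 = 66*0 = 0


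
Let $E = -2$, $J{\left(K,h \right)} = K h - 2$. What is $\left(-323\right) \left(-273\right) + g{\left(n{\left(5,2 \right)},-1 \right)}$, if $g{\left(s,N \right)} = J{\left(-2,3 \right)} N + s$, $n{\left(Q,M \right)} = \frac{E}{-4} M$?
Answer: $88188$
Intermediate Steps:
$J{\left(K,h \right)} = -2 + K h$
$n{\left(Q,M \right)} = \frac{M}{2}$ ($n{\left(Q,M \right)} = \frac{1}{-4} \left(-2\right) M = \left(- \frac{1}{4}\right) \left(-2\right) M = \frac{M}{2}$)
$g{\left(s,N \right)} = s - 8 N$ ($g{\left(s,N \right)} = \left(-2 - 6\right) N + s = - 8 N + s = s - 8 N$)
$\left(-323\right) \left(-273\right) + g{\left(n{\left(5,2 \right)},-1 \right)} = \left(-323\right) \left(-273\right) + \left(\frac{1}{2} \cdot 2 - -8\right) = 88179 + \left(1 + 8\right) = 88179 + 9 = 88188$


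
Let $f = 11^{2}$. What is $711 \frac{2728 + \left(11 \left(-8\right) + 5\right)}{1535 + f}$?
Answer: $\frac{9085}{8} \approx 1135.6$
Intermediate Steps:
$f = 121$
$711 \frac{2728 + \left(11 \left(-8\right) + 5\right)}{1535 + f} = 711 \frac{2728 + \left(11 \left(-8\right) + 5\right)}{1535 + 121} = 711 \frac{2728 + \left(-88 + 5\right)}{1656} = 711 \left(2728 - 83\right) \frac{1}{1656} = 711 \cdot 2645 \cdot \frac{1}{1656} = 711 \cdot \frac{115}{72} = \frac{9085}{8}$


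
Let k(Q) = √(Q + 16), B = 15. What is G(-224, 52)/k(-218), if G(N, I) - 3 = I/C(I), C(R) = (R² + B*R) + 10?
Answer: -5267*I*√202/352894 ≈ -0.21213*I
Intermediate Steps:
k(Q) = √(16 + Q)
C(R) = 10 + R² + 15*R (C(R) = (R² + 15*R) + 10 = 10 + R² + 15*R)
G(N, I) = 3 + I/(10 + I² + 15*I)
G(-224, 52)/k(-218) = ((30 + 3*52² + 46*52)/(10 + 52² + 15*52))/(√(16 - 218)) = ((30 + 3*2704 + 2392)/(10 + 2704 + 780))/(√(-202)) = ((30 + 8112 + 2392)/3494)/((I*√202)) = ((1/3494)*10534)*(-I*√202/202) = 5267*(-I*√202/202)/1747 = -5267*I*√202/352894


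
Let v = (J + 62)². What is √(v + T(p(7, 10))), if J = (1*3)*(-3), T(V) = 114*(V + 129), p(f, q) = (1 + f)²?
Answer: √24811 ≈ 157.52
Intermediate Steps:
T(V) = 14706 + 114*V (T(V) = 114*(129 + V) = 14706 + 114*V)
J = -9 (J = 3*(-3) = -9)
v = 2809 (v = (-9 + 62)² = 53² = 2809)
√(v + T(p(7, 10))) = √(2809 + (14706 + 114*(1 + 7)²)) = √(2809 + (14706 + 114*8²)) = √(2809 + (14706 + 114*64)) = √(2809 + (14706 + 7296)) = √(2809 + 22002) = √24811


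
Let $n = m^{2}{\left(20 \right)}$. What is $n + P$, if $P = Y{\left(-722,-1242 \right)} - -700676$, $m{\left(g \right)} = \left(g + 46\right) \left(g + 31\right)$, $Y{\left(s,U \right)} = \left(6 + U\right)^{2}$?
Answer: $13558328$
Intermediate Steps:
$m{\left(g \right)} = \left(31 + g\right) \left(46 + g\right)$ ($m{\left(g \right)} = \left(46 + g\right) \left(31 + g\right) = \left(31 + g\right) \left(46 + g\right)$)
$P = 2228372$ ($P = \left(6 - 1242\right)^{2} - -700676 = \left(-1236\right)^{2} + 700676 = 1527696 + 700676 = 2228372$)
$n = 11329956$ ($n = \left(1426 + 20^{2} + 77 \cdot 20\right)^{2} = \left(1426 + 400 + 1540\right)^{2} = 3366^{2} = 11329956$)
$n + P = 11329956 + 2228372 = 13558328$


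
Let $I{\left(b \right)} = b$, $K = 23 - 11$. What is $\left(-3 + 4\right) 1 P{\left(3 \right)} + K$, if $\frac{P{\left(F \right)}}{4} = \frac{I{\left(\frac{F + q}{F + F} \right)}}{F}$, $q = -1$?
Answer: $\frac{112}{9} \approx 12.444$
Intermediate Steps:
$K = 12$
$P{\left(F \right)} = \frac{2 \left(-1 + F\right)}{F^{2}}$ ($P{\left(F \right)} = 4 \frac{\left(F - 1\right) \frac{1}{F + F}}{F} = 4 \frac{\left(-1 + F\right) \frac{1}{2 F}}{F} = 4 \frac{\frac{1}{2} \frac{1}{F} \left(-1 + F\right)}{F} = 4 \frac{-1 + F}{2 F^{2}} = \frac{2 \left(-1 + F\right)}{F^{2}}$)
$\left(-3 + 4\right) 1 P{\left(3 \right)} + K = \left(-3 + 4\right) 1 \frac{2 \left(-1 + 3\right)}{9} + 12 = 1 \cdot 1 \cdot 2 \cdot \frac{1}{9} \cdot 2 + 12 = 1 \cdot \frac{4}{9} + 12 = \frac{4}{9} + 12 = \frac{112}{9}$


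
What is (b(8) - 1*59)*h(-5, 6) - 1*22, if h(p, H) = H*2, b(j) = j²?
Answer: 38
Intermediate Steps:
h(p, H) = 2*H
(b(8) - 1*59)*h(-5, 6) - 1*22 = (8² - 1*59)*(2*6) - 1*22 = (64 - 59)*12 - 22 = 5*12 - 22 = 60 - 22 = 38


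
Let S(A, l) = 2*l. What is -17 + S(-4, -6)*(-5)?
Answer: 43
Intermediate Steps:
-17 + S(-4, -6)*(-5) = -17 + (2*(-6))*(-5) = -17 - 12*(-5) = -17 + 60 = 43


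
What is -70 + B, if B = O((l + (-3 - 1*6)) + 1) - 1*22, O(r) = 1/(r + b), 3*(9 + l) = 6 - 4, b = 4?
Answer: -3407/37 ≈ -92.081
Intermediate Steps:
l = -25/3 (l = -9 + (6 - 4)/3 = -9 + (1/3)*2 = -9 + 2/3 = -25/3 ≈ -8.3333)
O(r) = 1/(4 + r) (O(r) = 1/(r + 4) = 1/(4 + r))
B = -817/37 (B = 1/(4 + ((-25/3 + (-3 - 1*6)) + 1)) - 1*22 = 1/(4 + ((-25/3 + (-3 - 6)) + 1)) - 22 = 1/(4 + ((-25/3 - 9) + 1)) - 22 = 1/(4 + (-52/3 + 1)) - 22 = 1/(4 - 49/3) - 22 = 1/(-37/3) - 22 = -3/37 - 22 = -817/37 ≈ -22.081)
-70 + B = -70 - 817/37 = -3407/37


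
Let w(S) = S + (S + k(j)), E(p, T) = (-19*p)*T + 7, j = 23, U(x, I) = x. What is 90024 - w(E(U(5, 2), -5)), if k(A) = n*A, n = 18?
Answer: 88646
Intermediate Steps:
E(p, T) = 7 - 19*T*p (E(p, T) = -19*T*p + 7 = 7 - 19*T*p)
k(A) = 18*A
w(S) = 414 + 2*S (w(S) = S + (S + 18*23) = S + (S + 414) = S + (414 + S) = 414 + 2*S)
90024 - w(E(U(5, 2), -5)) = 90024 - (414 + 2*(7 - 19*(-5)*5)) = 90024 - (414 + 2*(7 + 475)) = 90024 - (414 + 2*482) = 90024 - (414 + 964) = 90024 - 1*1378 = 90024 - 1378 = 88646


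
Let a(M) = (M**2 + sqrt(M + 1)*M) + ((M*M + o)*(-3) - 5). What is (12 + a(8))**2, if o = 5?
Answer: 12544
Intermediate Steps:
a(M) = -20 - 2*M**2 + M*sqrt(1 + M) (a(M) = (M**2 + sqrt(M + 1)*M) + ((M*M + 5)*(-3) - 5) = (M**2 + sqrt(1 + M)*M) + ((M**2 + 5)*(-3) - 5) = (M**2 + M*sqrt(1 + M)) + ((5 + M**2)*(-3) - 5) = (M**2 + M*sqrt(1 + M)) + ((-15 - 3*M**2) - 5) = (M**2 + M*sqrt(1 + M)) + (-20 - 3*M**2) = -20 - 2*M**2 + M*sqrt(1 + M))
(12 + a(8))**2 = (12 + (-20 - 2*8**2 + 8*sqrt(1 + 8)))**2 = (12 + (-20 - 2*64 + 8*sqrt(9)))**2 = (12 + (-20 - 128 + 8*3))**2 = (12 + (-20 - 128 + 24))**2 = (12 - 124)**2 = (-112)**2 = 12544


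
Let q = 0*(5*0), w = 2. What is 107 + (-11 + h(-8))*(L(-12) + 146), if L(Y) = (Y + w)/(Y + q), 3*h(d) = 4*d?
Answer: -55339/18 ≈ -3074.4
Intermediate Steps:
q = 0 (q = 0*0 = 0)
h(d) = 4*d/3 (h(d) = (4*d)/3 = 4*d/3)
L(Y) = (2 + Y)/Y (L(Y) = (Y + 2)/(Y + 0) = (2 + Y)/Y)
107 + (-11 + h(-8))*(L(-12) + 146) = 107 + (-11 + (4/3)*(-8))*((2 - 12)/(-12) + 146) = 107 + (-11 - 32/3)*(-1/12*(-10) + 146) = 107 - 65*(5/6 + 146)/3 = 107 - 65/3*881/6 = 107 - 57265/18 = -55339/18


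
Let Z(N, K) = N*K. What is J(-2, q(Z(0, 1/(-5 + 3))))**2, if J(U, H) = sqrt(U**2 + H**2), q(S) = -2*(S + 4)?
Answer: 68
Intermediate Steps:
Z(N, K) = K*N
q(S) = -8 - 2*S (q(S) = -2*(4 + S) = -8 - 2*S)
J(U, H) = sqrt(H**2 + U**2)
J(-2, q(Z(0, 1/(-5 + 3))))**2 = (sqrt((-8 - 2*0/(-5 + 3))**2 + (-2)**2))**2 = (sqrt((-8 - 2*0/(-2))**2 + 4))**2 = (sqrt((-8 - (-1)*0)**2 + 4))**2 = (sqrt((-8 - 2*0)**2 + 4))**2 = (sqrt((-8 + 0)**2 + 4))**2 = (sqrt((-8)**2 + 4))**2 = (sqrt(64 + 4))**2 = (sqrt(68))**2 = (2*sqrt(17))**2 = 68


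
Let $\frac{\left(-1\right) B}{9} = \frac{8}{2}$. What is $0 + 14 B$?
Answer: $-504$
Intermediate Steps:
$B = -36$ ($B = - 9 \cdot \frac{8}{2} = - 9 \cdot 8 \cdot \frac{1}{2} = \left(-9\right) 4 = -36$)
$0 + 14 B = 0 + 14 \left(-36\right) = 0 - 504 = -504$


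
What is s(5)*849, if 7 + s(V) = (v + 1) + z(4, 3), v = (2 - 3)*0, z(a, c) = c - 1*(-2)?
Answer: -849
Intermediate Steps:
z(a, c) = 2 + c (z(a, c) = c + 2 = 2 + c)
v = 0 (v = -1*0 = 0)
s(V) = -1 (s(V) = -7 + ((0 + 1) + (2 + 3)) = -7 + (1 + 5) = -7 + 6 = -1)
s(5)*849 = -1*849 = -849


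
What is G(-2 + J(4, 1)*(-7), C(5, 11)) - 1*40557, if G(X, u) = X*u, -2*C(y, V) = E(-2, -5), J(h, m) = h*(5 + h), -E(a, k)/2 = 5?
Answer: -41827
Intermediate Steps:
E(a, k) = -10 (E(a, k) = -2*5 = -10)
C(y, V) = 5 (C(y, V) = -½*(-10) = 5)
G(-2 + J(4, 1)*(-7), C(5, 11)) - 1*40557 = (-2 + (4*(5 + 4))*(-7))*5 - 1*40557 = (-2 + (4*9)*(-7))*5 - 40557 = (-2 + 36*(-7))*5 - 40557 = (-2 - 252)*5 - 40557 = -254*5 - 40557 = -1270 - 40557 = -41827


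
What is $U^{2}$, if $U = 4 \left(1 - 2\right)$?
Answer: $16$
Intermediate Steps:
$U = -4$ ($U = 4 \left(-1\right) = -4$)
$U^{2} = \left(-4\right)^{2} = 16$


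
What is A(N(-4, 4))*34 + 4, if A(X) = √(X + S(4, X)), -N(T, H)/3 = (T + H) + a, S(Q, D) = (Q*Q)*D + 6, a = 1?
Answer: 4 + 102*I*√5 ≈ 4.0 + 228.08*I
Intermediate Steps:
S(Q, D) = 6 + D*Q² (S(Q, D) = Q²*D + 6 = D*Q² + 6 = 6 + D*Q²)
N(T, H) = -3 - 3*H - 3*T (N(T, H) = -3*((T + H) + 1) = -3*((H + T) + 1) = -3*(1 + H + T) = -3 - 3*H - 3*T)
A(X) = √(6 + 17*X) (A(X) = √(X + (6 + X*4²)) = √(X + (6 + X*16)) = √(X + (6 + 16*X)) = √(6 + 17*X))
A(N(-4, 4))*34 + 4 = √(6 + 17*(-3 - 3*4 - 3*(-4)))*34 + 4 = √(6 + 17*(-3 - 12 + 12))*34 + 4 = √(6 + 17*(-3))*34 + 4 = √(6 - 51)*34 + 4 = √(-45)*34 + 4 = (3*I*√5)*34 + 4 = 102*I*√5 + 4 = 4 + 102*I*√5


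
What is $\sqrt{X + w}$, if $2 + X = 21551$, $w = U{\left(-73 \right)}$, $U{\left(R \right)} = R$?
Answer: $2 \sqrt{5369} \approx 146.55$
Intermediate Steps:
$w = -73$
$X = 21549$ ($X = -2 + 21551 = 21549$)
$\sqrt{X + w} = \sqrt{21549 - 73} = \sqrt{21476} = 2 \sqrt{5369}$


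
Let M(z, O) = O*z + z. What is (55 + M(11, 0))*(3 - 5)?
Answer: -132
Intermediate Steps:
M(z, O) = z + O*z
(55 + M(11, 0))*(3 - 5) = (55 + 11*(1 + 0))*(3 - 5) = (55 + 11*1)*(-2) = (55 + 11)*(-2) = 66*(-2) = -132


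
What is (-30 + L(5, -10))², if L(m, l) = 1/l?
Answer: 90601/100 ≈ 906.01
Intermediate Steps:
(-30 + L(5, -10))² = (-30 + 1/(-10))² = (-30 - ⅒)² = (-301/10)² = 90601/100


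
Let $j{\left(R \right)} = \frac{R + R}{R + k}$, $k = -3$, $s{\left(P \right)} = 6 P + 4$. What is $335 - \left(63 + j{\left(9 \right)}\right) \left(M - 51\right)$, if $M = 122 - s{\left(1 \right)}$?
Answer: $-3691$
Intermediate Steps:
$s{\left(P \right)} = 4 + 6 P$
$M = 112$ ($M = 122 - \left(4 + 6 \cdot 1\right) = 122 - \left(4 + 6\right) = 122 - 10 = 112$)
$j{\left(R \right)} = \frac{2 R}{-3 + R}$ ($j{\left(R \right)} = \frac{R + R}{R - 3} = \frac{2 R}{-3 + R}$)
$335 - \left(63 + j{\left(9 \right)}\right) \left(M - 51\right) = 335 - \left(63 + 2 \cdot 9 \frac{1}{-3 + 9}\right) \left(112 - 51\right) = 335 - \left(63 + 2 \cdot 9 \cdot \frac{1}{6}\right) 61 = 335 - \left(63 + 3\right) 61 = 335 - 66 \cdot 61 = 335 - 4026 = -3691$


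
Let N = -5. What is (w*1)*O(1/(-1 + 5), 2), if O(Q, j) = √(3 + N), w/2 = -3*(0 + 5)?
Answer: -30*I*√2 ≈ -42.426*I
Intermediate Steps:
w = -30 (w = 2*(-3*(0 + 5)) = 2*(-3*5) = 2*(-15) = -30)
O(Q, j) = I*√2 (O(Q, j) = √(3 - 5) = √(-2) = I*√2)
(w*1)*O(1/(-1 + 5), 2) = (-30*1)*(I*√2) = -30*I*√2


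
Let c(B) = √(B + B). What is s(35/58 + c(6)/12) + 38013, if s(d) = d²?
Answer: 95907928/2523 + 35*√3/174 ≈ 38014.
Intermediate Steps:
c(B) = √2*√B (c(B) = √(2*B) = √2*√B)
s(35/58 + c(6)/12) + 38013 = (35/58 + (√2*√6)/12)² + 38013 = (35*(1/58) + (2*√3)*(1/12))² + 38013 = (35/58 + √3/6)² + 38013 = 38013 + (35/58 + √3/6)²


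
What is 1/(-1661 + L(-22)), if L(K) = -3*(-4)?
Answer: -1/1649 ≈ -0.00060643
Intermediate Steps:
L(K) = 12
1/(-1661 + L(-22)) = 1/(-1661 + 12) = 1/(-1649) = -1/1649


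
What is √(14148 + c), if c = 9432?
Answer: 6*√655 ≈ 153.56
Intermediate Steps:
√(14148 + c) = √(14148 + 9432) = √23580 = 6*√655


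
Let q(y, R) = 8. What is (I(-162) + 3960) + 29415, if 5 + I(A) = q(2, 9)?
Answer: 33378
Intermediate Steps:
I(A) = 3 (I(A) = -5 + 8 = 3)
(I(-162) + 3960) + 29415 = (3 + 3960) + 29415 = 3963 + 29415 = 33378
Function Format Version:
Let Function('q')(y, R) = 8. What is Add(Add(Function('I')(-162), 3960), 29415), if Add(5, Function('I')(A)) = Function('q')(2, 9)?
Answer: 33378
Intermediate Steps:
Function('I')(A) = 3 (Function('I')(A) = Add(-5, 8) = 3)
Add(Add(Function('I')(-162), 3960), 29415) = Add(Add(3, 3960), 29415) = Add(3963, 29415) = 33378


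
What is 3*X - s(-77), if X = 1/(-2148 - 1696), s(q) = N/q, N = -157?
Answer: -603739/295988 ≈ -2.0397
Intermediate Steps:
s(q) = -157/q
X = -1/3844 (X = 1/(-3844) = -1/3844 ≈ -0.00026015)
3*X - s(-77) = 3*(-1/3844) - (-157)/(-77) = -3/3844 - (-157)*(-1)/77 = -3/3844 - 1*157/77 = -3/3844 - 157/77 = -603739/295988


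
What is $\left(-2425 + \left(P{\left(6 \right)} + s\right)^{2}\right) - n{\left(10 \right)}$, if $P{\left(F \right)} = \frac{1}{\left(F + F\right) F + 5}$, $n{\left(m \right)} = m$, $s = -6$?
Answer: $- \frac{14224594}{5929} \approx -2399.2$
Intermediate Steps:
$P{\left(F \right)} = \frac{1}{5 + 2 F^{2}}$ ($P{\left(F \right)} = \frac{1}{2 F F + 5} = \frac{1}{2 F^{2} + 5} = \frac{1}{5 + 2 F^{2}}$)
$\left(-2425 + \left(P{\left(6 \right)} + s\right)^{2}\right) - n{\left(10 \right)} = \left(-2425 + \left(\frac{1}{5 + 2 \cdot 6^{2}} - 6\right)^{2}\right) - 10 = \left(-2425 + \left(\frac{1}{5 + 2 \cdot 36} - 6\right)^{2}\right) - 10 = \left(-2425 + \left(\frac{1}{5 + 72} - 6\right)^{2}\right) - 10 = \left(-2425 + \left(\frac{1}{77} - 6\right)^{2}\right) - 10 = \left(-2425 + \left(- \frac{461}{77}\right)^{2}\right) - 10 = \left(-2425 + \frac{212521}{5929}\right) - 10 = - \frac{14165304}{5929} - 10 = - \frac{14224594}{5929}$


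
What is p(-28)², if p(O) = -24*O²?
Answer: 354041856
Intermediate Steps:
p(-28)² = (-24*(-28)²)² = (-24*784)² = (-18816)² = 354041856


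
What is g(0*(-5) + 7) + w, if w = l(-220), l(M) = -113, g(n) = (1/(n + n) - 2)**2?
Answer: -21419/196 ≈ -109.28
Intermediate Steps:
g(n) = (-2 + 1/(2*n))**2 (g(n) = (1/(2*n) - 2)**2 = (-2 + 1/(2*n))**2)
w = -113
g(0*(-5) + 7) + w = (-1 + 4*(0*(-5) + 7))**2/(4*(0*(-5) + 7)**2) - 113 = (-1 + 4*(0 + 7))**2/(4*(0 + 7)**2) - 113 = (1/4)*(-1 + 4*7)**2/7**2 - 113 = (1/4)*(1/49)*(-1 + 28)**2 - 113 = (1/4)*(1/49)*27**2 - 113 = (1/4)*(1/49)*729 - 113 = 729/196 - 113 = -21419/196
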